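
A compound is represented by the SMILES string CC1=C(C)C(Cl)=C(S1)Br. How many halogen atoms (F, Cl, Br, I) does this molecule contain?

2

Halogen atoms appear at heavy-atom positions 6, 9 (1×Br, 1×Cl).
Halogen count: 2.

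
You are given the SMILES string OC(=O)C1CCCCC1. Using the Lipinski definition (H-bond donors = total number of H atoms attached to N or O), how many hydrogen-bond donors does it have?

1

Donors: find every N or O and count the H atoms it carries.
  atom 1 (O): bond orders sum to 1 → 1 H
  atom 3 (O): bond orders sum to 2 → 0 H
Lipinski HBD = 1.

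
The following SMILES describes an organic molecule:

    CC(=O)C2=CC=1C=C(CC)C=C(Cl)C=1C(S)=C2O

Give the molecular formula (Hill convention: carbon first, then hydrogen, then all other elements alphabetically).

Walk through each heavy atom and fill implicit hydrogens from standard valence (C 4, N 3, O 2, S 2, halogen 1):
  atom 1: C, bond orders sum to 1 (valence 4) → 3 H
  atom 2: C, bond orders sum to 4 (valence 4) → 0 H
  atom 3: O, bond orders sum to 2 (valence 2) → 0 H
  atom 4: C, bond orders sum to 4 (valence 4) → 0 H
  atom 5: C, bond orders sum to 3 (valence 4) → 1 H
  atom 6: C, bond orders sum to 4 (valence 4) → 0 H
  atom 7: C, bond orders sum to 3 (valence 4) → 1 H
  atom 8: C, bond orders sum to 4 (valence 4) → 0 H
  atom 9: C, bond orders sum to 2 (valence 4) → 2 H
  atom 10: C, bond orders sum to 1 (valence 4) → 3 H
  atom 11: C, bond orders sum to 3 (valence 4) → 1 H
  atom 12: C, bond orders sum to 4 (valence 4) → 0 H
  atom 13: Cl (halogen, monovalent) → 0 H
  atom 14: C, bond orders sum to 4 (valence 4) → 0 H
  atom 15: C, bond orders sum to 4 (valence 4) → 0 H
  atom 16: S, bond orders sum to 1 (valence 2) → 1 H
  atom 17: C, bond orders sum to 4 (valence 4) → 0 H
  atom 18: O, bond orders sum to 1 (valence 2) → 1 H
Totals → C:14, H:13, Cl:1, O:2, S:1.

C14H13ClO2S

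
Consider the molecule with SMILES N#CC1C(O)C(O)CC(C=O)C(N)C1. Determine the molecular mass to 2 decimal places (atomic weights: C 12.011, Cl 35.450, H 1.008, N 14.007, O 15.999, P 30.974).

198.22 g/mol

First, the molecular formula is C9H14N2O3 (counting implicit H from valence).
  C: 9 × 12.011 = 108.099
  H: 14 × 1.008 = 14.112
  N: 2 × 14.007 = 28.014
  O: 3 × 15.999 = 47.997
Sum: 9×12.011 + 14×1.008 + 2×14.007 + 3×15.999 = 198.222 → 198.22 g/mol.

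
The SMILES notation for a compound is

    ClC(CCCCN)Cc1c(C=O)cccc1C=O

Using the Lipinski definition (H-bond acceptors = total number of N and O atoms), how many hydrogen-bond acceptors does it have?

N atoms: 1; O atoms: 2.
Lipinski HBA = 1 + 2 = 3.

3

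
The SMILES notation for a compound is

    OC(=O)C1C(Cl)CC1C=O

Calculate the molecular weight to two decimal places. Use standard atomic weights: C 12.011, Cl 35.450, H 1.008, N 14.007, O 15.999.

First, the molecular formula is C6H7ClO3 (counting implicit H from valence).
  C: 6 × 12.011 = 72.066
  Cl: 1 × 35.450 = 35.450
  H: 7 × 1.008 = 7.056
  O: 3 × 15.999 = 47.997
Sum: 6×12.011 + 1×35.450 + 7×1.008 + 3×15.999 = 162.569 → 162.57 g/mol.

162.57 g/mol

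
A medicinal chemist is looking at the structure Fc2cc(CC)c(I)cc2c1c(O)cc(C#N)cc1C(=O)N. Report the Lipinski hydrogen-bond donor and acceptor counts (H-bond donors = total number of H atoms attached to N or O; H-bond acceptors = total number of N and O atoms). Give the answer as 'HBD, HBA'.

Donors: find every N or O and count the H atoms it carries.
  atom 13 (O): bond orders sum to 1 → 1 H
  atom 17 (N): bond orders sum to 3 → 0 H
  atom 21 (O): bond orders sum to 2 → 0 H
  atom 22 (N): bond orders sum to 1 → 2 H
Lipinski HBD = 3.
Acceptors: N atoms = 2, O atoms = 2 → HBA = 4.

3, 4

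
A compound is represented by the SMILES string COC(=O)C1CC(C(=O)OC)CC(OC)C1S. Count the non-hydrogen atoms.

Every atom symbol written in the SMILES (organic subset) is one heavy atom; implicit H are not written.
Heavy atoms by element → C:11, O:5, S:1.
Total: 17.

17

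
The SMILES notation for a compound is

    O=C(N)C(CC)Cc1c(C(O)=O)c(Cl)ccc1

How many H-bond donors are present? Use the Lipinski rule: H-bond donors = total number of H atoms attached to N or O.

3

Donors: find every N or O and count the H atoms it carries.
  atom 1 (O): bond orders sum to 2 → 0 H
  atom 3 (N): bond orders sum to 1 → 2 H
  atom 11 (O): bond orders sum to 1 → 1 H
  atom 12 (O): bond orders sum to 2 → 0 H
Lipinski HBD = 3.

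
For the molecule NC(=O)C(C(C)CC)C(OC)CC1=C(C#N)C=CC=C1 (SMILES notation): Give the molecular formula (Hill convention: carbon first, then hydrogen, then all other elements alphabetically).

C16H22N2O2

Walk through each heavy atom and fill implicit hydrogens from standard valence (C 4, N 3, O 2, S 2, halogen 1):
  atom 1: N, bond orders sum to 1 (valence 3) → 2 H
  atom 2: C, bond orders sum to 4 (valence 4) → 0 H
  atom 3: O, bond orders sum to 2 (valence 2) → 0 H
  atom 4: C, bond orders sum to 3 (valence 4) → 1 H
  atom 5: C, bond orders sum to 3 (valence 4) → 1 H
  atom 6: C, bond orders sum to 1 (valence 4) → 3 H
  atom 7: C, bond orders sum to 2 (valence 4) → 2 H
  atom 8: C, bond orders sum to 1 (valence 4) → 3 H
  atom 9: C, bond orders sum to 3 (valence 4) → 1 H
  atom 10: O, bond orders sum to 2 (valence 2) → 0 H
  atom 11: C, bond orders sum to 1 (valence 4) → 3 H
  atom 12: C, bond orders sum to 2 (valence 4) → 2 H
  atom 13: C, bond orders sum to 4 (valence 4) → 0 H
  atom 14: C, bond orders sum to 4 (valence 4) → 0 H
  atom 15: C, bond orders sum to 4 (valence 4) → 0 H
  atom 16: N, bond orders sum to 3 (valence 3) → 0 H
  atom 17: C, bond orders sum to 3 (valence 4) → 1 H
  atom 18: C, bond orders sum to 3 (valence 4) → 1 H
  atom 19: C, bond orders sum to 3 (valence 4) → 1 H
  atom 20: C, bond orders sum to 3 (valence 4) → 1 H
Totals → C:16, H:22, N:2, O:2.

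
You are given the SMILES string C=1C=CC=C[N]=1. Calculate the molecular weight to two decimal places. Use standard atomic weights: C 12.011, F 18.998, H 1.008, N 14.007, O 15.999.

79.10 g/mol

First, the molecular formula is C5H5N (counting implicit H from valence).
  C: 5 × 12.011 = 60.055
  H: 5 × 1.008 = 5.040
  N: 1 × 14.007 = 14.007
Sum: 5×12.011 + 5×1.008 + 1×14.007 = 79.102 → 79.10 g/mol.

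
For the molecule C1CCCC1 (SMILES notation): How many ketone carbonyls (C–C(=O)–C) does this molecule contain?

Scan the SMILES for the ketone motif — none present.

0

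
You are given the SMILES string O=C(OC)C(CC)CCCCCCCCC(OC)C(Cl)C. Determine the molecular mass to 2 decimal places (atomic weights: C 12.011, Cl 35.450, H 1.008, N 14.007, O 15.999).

320.90 g/mol

First, the molecular formula is C17H33ClO3 (counting implicit H from valence).
  C: 17 × 12.011 = 204.187
  Cl: 1 × 35.450 = 35.450
  H: 33 × 1.008 = 33.264
  O: 3 × 15.999 = 47.997
Sum: 17×12.011 + 1×35.450 + 33×1.008 + 3×15.999 = 320.898 → 320.90 g/mol.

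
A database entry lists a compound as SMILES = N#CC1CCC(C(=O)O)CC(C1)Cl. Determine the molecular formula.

Walk through each heavy atom and fill implicit hydrogens from standard valence (C 4, N 3, O 2, S 2, halogen 1):
  atom 1: N, bond orders sum to 3 (valence 3) → 0 H
  atom 2: C, bond orders sum to 4 (valence 4) → 0 H
  atom 3: C, bond orders sum to 3 (valence 4) → 1 H
  atom 4: C, bond orders sum to 2 (valence 4) → 2 H
  atom 5: C, bond orders sum to 2 (valence 4) → 2 H
  atom 6: C, bond orders sum to 3 (valence 4) → 1 H
  atom 7: C, bond orders sum to 4 (valence 4) → 0 H
  atom 8: O, bond orders sum to 2 (valence 2) → 0 H
  atom 9: O, bond orders sum to 1 (valence 2) → 1 H
  atom 10: C, bond orders sum to 2 (valence 4) → 2 H
  atom 11: C, bond orders sum to 3 (valence 4) → 1 H
  atom 12: C, bond orders sum to 2 (valence 4) → 2 H
  atom 13: Cl (halogen, monovalent) → 0 H
Totals → C:9, H:12, Cl:1, N:1, O:2.
In Hill order: C9H12ClNO2.

C9H12ClNO2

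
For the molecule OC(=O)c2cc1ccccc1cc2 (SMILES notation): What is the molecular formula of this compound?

C11H8O2

Walk through each heavy atom and fill implicit hydrogens from standard valence (C 4, N 3, O 2, S 2, halogen 1); for lowercase aromatic atoms, an aromatic c carries 1 H when it has two neighbours and 0 H with three, and aromatic n carries 0 H:
  atom 1: O, bond orders sum to 1 (valence 2) → 1 H
  atom 2: C, bond orders sum to 4 (valence 4) → 0 H
  atom 3: O, bond orders sum to 2 (valence 2) → 0 H
  atom 4: aromatic c, 3 neighbours → 0 H
  atom 5: aromatic c, 2 neighbours → 1 H
  atom 6: aromatic c, 3 neighbours → 0 H
  atom 7: aromatic c, 2 neighbours → 1 H
  atom 8: aromatic c, 2 neighbours → 1 H
  atom 9: aromatic c, 2 neighbours → 1 H
  atom 10: aromatic c, 2 neighbours → 1 H
  atom 11: aromatic c, 3 neighbours → 0 H
  atom 12: aromatic c, 2 neighbours → 1 H
  atom 13: aromatic c, 2 neighbours → 1 H
Totals → C:11, H:8, O:2.
In Hill order: C11H8O2.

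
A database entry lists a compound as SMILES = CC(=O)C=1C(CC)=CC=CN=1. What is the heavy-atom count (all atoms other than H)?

11

Every atom symbol written in the SMILES (organic subset) is one heavy atom; implicit H are not written.
Heavy atoms by element → C:9, N:1, O:1.
Total: 11.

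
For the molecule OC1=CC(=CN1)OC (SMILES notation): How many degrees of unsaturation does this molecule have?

Degree of unsaturation = (number of rings) + (number of π bonds).
Ring closures in the SMILES: 1.
π bonds: 2 double bonds (each 1 DoU) → 2 DoU from unsaturation.
Total DoU = 1 + 2 = 3.

3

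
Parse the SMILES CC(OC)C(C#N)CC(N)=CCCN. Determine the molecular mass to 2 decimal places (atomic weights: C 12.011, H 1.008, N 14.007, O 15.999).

First, the molecular formula is C10H19N3O (counting implicit H from valence).
  C: 10 × 12.011 = 120.110
  H: 19 × 1.008 = 19.152
  N: 3 × 14.007 = 42.021
  O: 1 × 15.999 = 15.999
Sum: 10×12.011 + 19×1.008 + 3×14.007 + 1×15.999 = 197.282 → 197.28 g/mol.

197.28 g/mol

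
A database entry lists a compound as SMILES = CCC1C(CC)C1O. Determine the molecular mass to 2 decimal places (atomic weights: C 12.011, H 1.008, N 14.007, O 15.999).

First, the molecular formula is C7H14O (counting implicit H from valence).
  C: 7 × 12.011 = 84.077
  H: 14 × 1.008 = 14.112
  O: 1 × 15.999 = 15.999
Sum: 7×12.011 + 14×1.008 + 1×15.999 = 114.188 → 114.19 g/mol.

114.19 g/mol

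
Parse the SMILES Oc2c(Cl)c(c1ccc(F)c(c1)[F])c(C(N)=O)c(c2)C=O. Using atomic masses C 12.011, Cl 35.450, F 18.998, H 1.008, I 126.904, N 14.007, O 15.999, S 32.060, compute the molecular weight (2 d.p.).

311.67 g/mol

First, the molecular formula is C14H8ClF2NO3 (counting implicit H from valence).
  C: 14 × 12.011 = 168.154
  Cl: 1 × 35.450 = 35.450
  F: 2 × 18.998 = 37.996
  H: 8 × 1.008 = 8.064
  N: 1 × 14.007 = 14.007
  O: 3 × 15.999 = 47.997
Sum: 14×12.011 + 1×35.450 + 2×18.998 + 8×1.008 + 1×14.007 + 3×15.999 = 311.668 → 311.67 g/mol.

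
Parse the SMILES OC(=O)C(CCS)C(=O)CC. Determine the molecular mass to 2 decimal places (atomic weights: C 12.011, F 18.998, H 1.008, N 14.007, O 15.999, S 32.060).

First, the molecular formula is C7H12O3S (counting implicit H from valence).
  C: 7 × 12.011 = 84.077
  H: 12 × 1.008 = 12.096
  O: 3 × 15.999 = 47.997
  S: 1 × 32.060 = 32.060
Sum: 7×12.011 + 12×1.008 + 3×15.999 + 1×32.060 = 176.230 → 176.23 g/mol.

176.23 g/mol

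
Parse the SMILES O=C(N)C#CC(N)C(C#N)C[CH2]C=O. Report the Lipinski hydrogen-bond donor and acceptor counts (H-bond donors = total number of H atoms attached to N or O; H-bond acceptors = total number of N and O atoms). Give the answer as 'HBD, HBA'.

Donors: find every N or O and count the H atoms it carries.
  atom 1 (O): bond orders sum to 2 → 0 H
  atom 3 (N): bond orders sum to 1 → 2 H
  atom 7 (N): bond orders sum to 1 → 2 H
  atom 10 (N): bond orders sum to 3 → 0 H
  atom 14 (O): bond orders sum to 2 → 0 H
Lipinski HBD = 4.
Acceptors: N atoms = 3, O atoms = 2 → HBA = 5.

4, 5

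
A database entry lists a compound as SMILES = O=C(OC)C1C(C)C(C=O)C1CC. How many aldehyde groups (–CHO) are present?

The aldehyde motif appears at heavy-atom position 9 in the SMILES.
Other groups present: 1 ester.
Aldehyde count: 1.

1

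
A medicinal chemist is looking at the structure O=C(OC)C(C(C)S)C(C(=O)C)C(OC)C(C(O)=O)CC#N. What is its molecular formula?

Walk through each heavy atom and fill implicit hydrogens from standard valence (C 4, N 3, O 2, S 2, halogen 1):
  atom 1: O, bond orders sum to 2 (valence 2) → 0 H
  atom 2: C, bond orders sum to 4 (valence 4) → 0 H
  atom 3: O, bond orders sum to 2 (valence 2) → 0 H
  atom 4: C, bond orders sum to 1 (valence 4) → 3 H
  atom 5: C, bond orders sum to 3 (valence 4) → 1 H
  atom 6: C, bond orders sum to 3 (valence 4) → 1 H
  atom 7: C, bond orders sum to 1 (valence 4) → 3 H
  atom 8: S, bond orders sum to 1 (valence 2) → 1 H
  atom 9: C, bond orders sum to 3 (valence 4) → 1 H
  atom 10: C, bond orders sum to 4 (valence 4) → 0 H
  atom 11: O, bond orders sum to 2 (valence 2) → 0 H
  atom 12: C, bond orders sum to 1 (valence 4) → 3 H
  atom 13: C, bond orders sum to 3 (valence 4) → 1 H
  atom 14: O, bond orders sum to 2 (valence 2) → 0 H
  atom 15: C, bond orders sum to 1 (valence 4) → 3 H
  atom 16: C, bond orders sum to 3 (valence 4) → 1 H
  atom 17: C, bond orders sum to 4 (valence 4) → 0 H
  atom 18: O, bond orders sum to 1 (valence 2) → 1 H
  atom 19: O, bond orders sum to 2 (valence 2) → 0 H
  atom 20: C, bond orders sum to 2 (valence 4) → 2 H
  atom 21: C, bond orders sum to 4 (valence 4) → 0 H
  atom 22: N, bond orders sum to 3 (valence 3) → 0 H
Totals → C:14, H:21, N:1, O:6, S:1.

C14H21NO6S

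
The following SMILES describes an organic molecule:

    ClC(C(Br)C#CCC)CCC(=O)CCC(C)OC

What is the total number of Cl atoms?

Scan the SMILES for Cl atoms (remember two-letter symbols like Cl and Br are single atoms).
Chlorine count: 1.

1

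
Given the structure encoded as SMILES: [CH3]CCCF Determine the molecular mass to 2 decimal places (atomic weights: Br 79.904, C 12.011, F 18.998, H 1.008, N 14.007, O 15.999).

76.11 g/mol

First, the molecular formula is C4H9F (counting implicit H from valence).
  C: 4 × 12.011 = 48.044
  F: 1 × 18.998 = 18.998
  H: 9 × 1.008 = 9.072
Sum: 4×12.011 + 1×18.998 + 9×1.008 = 76.114 → 76.11 g/mol.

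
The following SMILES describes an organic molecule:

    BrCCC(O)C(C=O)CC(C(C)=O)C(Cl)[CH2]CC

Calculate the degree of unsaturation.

Degree of unsaturation = (number of rings) + (number of π bonds).
Ring closures in the SMILES: 0.
π bonds: 2 double bonds (each 1 DoU) → 2 DoU from unsaturation.
Total DoU = 0 + 2 = 2.

2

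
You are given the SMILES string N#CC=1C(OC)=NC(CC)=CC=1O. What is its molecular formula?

C9H10N2O2

Walk through each heavy atom and fill implicit hydrogens from standard valence (C 4, N 3, O 2, S 2, halogen 1):
  atom 1: N, bond orders sum to 3 (valence 3) → 0 H
  atom 2: C, bond orders sum to 4 (valence 4) → 0 H
  atom 3: C, bond orders sum to 4 (valence 4) → 0 H
  atom 4: C, bond orders sum to 4 (valence 4) → 0 H
  atom 5: O, bond orders sum to 2 (valence 2) → 0 H
  atom 6: C, bond orders sum to 1 (valence 4) → 3 H
  atom 7: N, bond orders sum to 3 (valence 3) → 0 H
  atom 8: C, bond orders sum to 4 (valence 4) → 0 H
  atom 9: C, bond orders sum to 2 (valence 4) → 2 H
  atom 10: C, bond orders sum to 1 (valence 4) → 3 H
  atom 11: C, bond orders sum to 3 (valence 4) → 1 H
  atom 12: C, bond orders sum to 4 (valence 4) → 0 H
  atom 13: O, bond orders sum to 1 (valence 2) → 1 H
Totals → C:9, H:10, N:2, O:2.
In Hill order: C9H10N2O2.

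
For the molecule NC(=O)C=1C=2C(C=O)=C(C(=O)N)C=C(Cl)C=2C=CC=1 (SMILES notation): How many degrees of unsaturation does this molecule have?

Molecular formula: C13H9ClN2O3.
DoU = (2C + 2 + N − H − X) / 2, where X is the halogen count and O/S are ignored.
    = (2·13 + 2 + 2 − 9 − 1) / 2 = 20 / 2 = 10.

10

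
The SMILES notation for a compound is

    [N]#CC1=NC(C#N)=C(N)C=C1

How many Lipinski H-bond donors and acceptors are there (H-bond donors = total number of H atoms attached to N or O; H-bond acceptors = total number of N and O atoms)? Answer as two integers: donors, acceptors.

Donors: find every N or O and count the H atoms it carries.
  atom 1 (N): bond orders sum to 3 → 0 H
  atom 4 (N): bond orders sum to 3 → 0 H
  atom 7 (N): bond orders sum to 3 → 0 H
  atom 9 (N): bond orders sum to 1 → 2 H
Lipinski HBD = 2.
Acceptors: N atoms = 4, O atoms = 0 → HBA = 4.

2, 4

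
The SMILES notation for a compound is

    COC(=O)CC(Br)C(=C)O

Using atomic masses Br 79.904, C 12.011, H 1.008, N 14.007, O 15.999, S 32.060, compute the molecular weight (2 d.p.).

209.04 g/mol

First, the molecular formula is C6H9BrO3 (counting implicit H from valence).
  Br: 1 × 79.904 = 79.904
  C: 6 × 12.011 = 72.066
  H: 9 × 1.008 = 9.072
  O: 3 × 15.999 = 47.997
Sum: 1×79.904 + 6×12.011 + 9×1.008 + 3×15.999 = 209.039 → 209.04 g/mol.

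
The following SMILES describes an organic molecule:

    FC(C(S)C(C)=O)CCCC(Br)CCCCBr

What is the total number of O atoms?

1

Scan the SMILES for O atoms (remember two-letter symbols like Cl and Br are single atoms).
Oxygen count: 1.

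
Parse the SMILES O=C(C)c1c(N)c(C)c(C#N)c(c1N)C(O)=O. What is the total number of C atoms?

11

Count every carbon token in the SMILES (each C, including those in ring-closure positions and inside branches).
Carbon count: 11.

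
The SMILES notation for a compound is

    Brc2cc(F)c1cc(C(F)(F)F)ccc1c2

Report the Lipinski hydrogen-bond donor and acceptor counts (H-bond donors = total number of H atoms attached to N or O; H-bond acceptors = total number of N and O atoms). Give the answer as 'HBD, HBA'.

0, 0

Donors: find every N or O and count the H atoms it carries.
  (no N or O atoms present)
Lipinski HBD = 0.
Acceptors: N atoms = 0, O atoms = 0 → HBA = 0.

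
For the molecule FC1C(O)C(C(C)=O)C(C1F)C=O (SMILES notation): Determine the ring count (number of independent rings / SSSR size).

In SMILES, each pair of matching ring-closure digits denotes one ring-closing bond; the number of such bonds equals the number of independent rings.
Ring-closure bonds here: 1.

1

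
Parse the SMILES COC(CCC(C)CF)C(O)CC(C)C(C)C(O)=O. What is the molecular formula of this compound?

C14H27FO4

Walk through each heavy atom and fill implicit hydrogens from standard valence (C 4, N 3, O 2, S 2, halogen 1):
  atom 1: C, bond orders sum to 1 (valence 4) → 3 H
  atom 2: O, bond orders sum to 2 (valence 2) → 0 H
  atom 3: C, bond orders sum to 3 (valence 4) → 1 H
  atom 4: C, bond orders sum to 2 (valence 4) → 2 H
  atom 5: C, bond orders sum to 2 (valence 4) → 2 H
  atom 6: C, bond orders sum to 3 (valence 4) → 1 H
  atom 7: C, bond orders sum to 1 (valence 4) → 3 H
  atom 8: C, bond orders sum to 2 (valence 4) → 2 H
  atom 9: F (halogen, monovalent) → 0 H
  atom 10: C, bond orders sum to 3 (valence 4) → 1 H
  atom 11: O, bond orders sum to 1 (valence 2) → 1 H
  atom 12: C, bond orders sum to 2 (valence 4) → 2 H
  atom 13: C, bond orders sum to 3 (valence 4) → 1 H
  atom 14: C, bond orders sum to 1 (valence 4) → 3 H
  atom 15: C, bond orders sum to 3 (valence 4) → 1 H
  atom 16: C, bond orders sum to 1 (valence 4) → 3 H
  atom 17: C, bond orders sum to 4 (valence 4) → 0 H
  atom 18: O, bond orders sum to 1 (valence 2) → 1 H
  atom 19: O, bond orders sum to 2 (valence 2) → 0 H
Totals → C:14, H:27, F:1, O:4.
In Hill order: C14H27FO4.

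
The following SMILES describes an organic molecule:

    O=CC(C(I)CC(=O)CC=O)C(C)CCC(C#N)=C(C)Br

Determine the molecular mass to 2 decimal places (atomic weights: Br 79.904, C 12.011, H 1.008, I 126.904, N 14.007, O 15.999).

First, the molecular formula is C15H19BrINO3 (counting implicit H from valence).
  Br: 1 × 79.904 = 79.904
  C: 15 × 12.011 = 180.165
  H: 19 × 1.008 = 19.152
  I: 1 × 126.904 = 126.904
  N: 1 × 14.007 = 14.007
  O: 3 × 15.999 = 47.997
Sum: 1×79.904 + 15×12.011 + 19×1.008 + 1×126.904 + 1×14.007 + 3×15.999 = 468.129 → 468.13 g/mol.

468.13 g/mol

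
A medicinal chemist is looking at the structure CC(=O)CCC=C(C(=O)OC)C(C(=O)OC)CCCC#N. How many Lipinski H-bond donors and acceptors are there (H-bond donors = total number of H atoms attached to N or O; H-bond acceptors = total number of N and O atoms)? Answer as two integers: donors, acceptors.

Donors: find every N or O and count the H atoms it carries.
  atom 3 (O): bond orders sum to 2 → 0 H
  atom 9 (O): bond orders sum to 2 → 0 H
  atom 10 (O): bond orders sum to 2 → 0 H
  atom 14 (O): bond orders sum to 2 → 0 H
  atom 15 (O): bond orders sum to 2 → 0 H
  atom 21 (N): bond orders sum to 3 → 0 H
Lipinski HBD = 0.
Acceptors: N atoms = 1, O atoms = 5 → HBA = 6.

0, 6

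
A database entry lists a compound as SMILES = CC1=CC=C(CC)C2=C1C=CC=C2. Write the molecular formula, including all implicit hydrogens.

Walk through each heavy atom and fill implicit hydrogens from standard valence (C 4, N 3, O 2, S 2, halogen 1):
  atom 1: C, bond orders sum to 1 (valence 4) → 3 H
  atom 2: C, bond orders sum to 4 (valence 4) → 0 H
  atom 3: C, bond orders sum to 3 (valence 4) → 1 H
  atom 4: C, bond orders sum to 3 (valence 4) → 1 H
  atom 5: C, bond orders sum to 4 (valence 4) → 0 H
  atom 6: C, bond orders sum to 2 (valence 4) → 2 H
  atom 7: C, bond orders sum to 1 (valence 4) → 3 H
  atom 8: C, bond orders sum to 4 (valence 4) → 0 H
  atom 9: C, bond orders sum to 4 (valence 4) → 0 H
  atom 10: C, bond orders sum to 3 (valence 4) → 1 H
  atom 11: C, bond orders sum to 3 (valence 4) → 1 H
  atom 12: C, bond orders sum to 3 (valence 4) → 1 H
  atom 13: C, bond orders sum to 3 (valence 4) → 1 H
Totals → C:13, H:14.

C13H14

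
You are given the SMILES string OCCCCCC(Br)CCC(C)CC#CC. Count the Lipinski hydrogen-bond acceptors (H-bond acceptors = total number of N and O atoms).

1

N atoms: 0; O atoms: 1.
Lipinski HBA = 0 + 1 = 1.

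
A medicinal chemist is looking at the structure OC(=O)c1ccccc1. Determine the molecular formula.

C7H6O2

Walk through each heavy atom and fill implicit hydrogens from standard valence (C 4, N 3, O 2, S 2, halogen 1); for lowercase aromatic atoms, an aromatic c carries 1 H when it has two neighbours and 0 H with three, and aromatic n carries 0 H:
  atom 1: O, bond orders sum to 1 (valence 2) → 1 H
  atom 2: C, bond orders sum to 4 (valence 4) → 0 H
  atom 3: O, bond orders sum to 2 (valence 2) → 0 H
  atom 4: aromatic c, 3 neighbours → 0 H
  atom 5: aromatic c, 2 neighbours → 1 H
  atom 6: aromatic c, 2 neighbours → 1 H
  atom 7: aromatic c, 2 neighbours → 1 H
  atom 8: aromatic c, 2 neighbours → 1 H
  atom 9: aromatic c, 2 neighbours → 1 H
Totals → C:7, H:6, O:2.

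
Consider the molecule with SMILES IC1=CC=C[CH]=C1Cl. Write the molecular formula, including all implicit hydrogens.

C6H4ClI

Walk through each heavy atom and fill implicit hydrogens from standard valence (C 4, N 3, O 2, S 2, halogen 1):
  atom 1: I (halogen, monovalent) → 0 H
  atom 2: C, bond orders sum to 4 (valence 4) → 0 H
  atom 3: C, bond orders sum to 3 (valence 4) → 1 H
  atom 4: C, bond orders sum to 3 (valence 4) → 1 H
  atom 5: C, bond orders sum to 3 (valence 4) → 1 H
  atom 6: C with explicit H count 1
  atom 7: C, bond orders sum to 4 (valence 4) → 0 H
  atom 8: Cl (halogen, monovalent) → 0 H
Totals → C:6, H:4, Cl:1, I:1.
In Hill order: C6H4ClI.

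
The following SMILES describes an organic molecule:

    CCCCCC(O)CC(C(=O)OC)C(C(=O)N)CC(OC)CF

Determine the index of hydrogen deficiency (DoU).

2

Degree of unsaturation = (number of rings) + (number of π bonds).
Ring closures in the SMILES: 0.
π bonds: 2 double bonds (each 1 DoU) → 2 DoU from unsaturation.
Total DoU = 0 + 2 = 2.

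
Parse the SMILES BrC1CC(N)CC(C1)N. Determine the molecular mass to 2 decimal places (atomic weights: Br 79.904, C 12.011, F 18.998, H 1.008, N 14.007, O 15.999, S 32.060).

193.09 g/mol

First, the molecular formula is C6H13BrN2 (counting implicit H from valence).
  Br: 1 × 79.904 = 79.904
  C: 6 × 12.011 = 72.066
  H: 13 × 1.008 = 13.104
  N: 2 × 14.007 = 28.014
Sum: 1×79.904 + 6×12.011 + 13×1.008 + 2×14.007 = 193.088 → 193.09 g/mol.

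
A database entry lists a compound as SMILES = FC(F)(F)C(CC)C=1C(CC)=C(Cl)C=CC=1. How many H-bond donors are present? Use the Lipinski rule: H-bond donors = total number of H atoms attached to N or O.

0

Donors: find every N or O and count the H atoms it carries.
  (no N or O atoms present)
Lipinski HBD = 0.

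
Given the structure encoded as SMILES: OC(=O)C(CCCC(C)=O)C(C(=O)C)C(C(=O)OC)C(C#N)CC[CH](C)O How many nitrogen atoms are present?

Scan the SMILES for N atoms (remember two-letter symbols like Cl and Br are single atoms).
Nitrogen count: 1.

1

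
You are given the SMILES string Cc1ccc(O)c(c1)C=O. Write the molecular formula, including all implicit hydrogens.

C8H8O2

Walk through each heavy atom and fill implicit hydrogens from standard valence (C 4, N 3, O 2, S 2, halogen 1); for lowercase aromatic atoms, an aromatic c carries 1 H when it has two neighbours and 0 H with three, and aromatic n carries 0 H:
  atom 1: C, bond orders sum to 1 (valence 4) → 3 H
  atom 2: aromatic c, 3 neighbours → 0 H
  atom 3: aromatic c, 2 neighbours → 1 H
  atom 4: aromatic c, 2 neighbours → 1 H
  atom 5: aromatic c, 3 neighbours → 0 H
  atom 6: O, bond orders sum to 1 (valence 2) → 1 H
  atom 7: aromatic c, 3 neighbours → 0 H
  atom 8: aromatic c, 2 neighbours → 1 H
  atom 9: C, bond orders sum to 3 (valence 4) → 1 H
  atom 10: O, bond orders sum to 2 (valence 2) → 0 H
Totals → C:8, H:8, O:2.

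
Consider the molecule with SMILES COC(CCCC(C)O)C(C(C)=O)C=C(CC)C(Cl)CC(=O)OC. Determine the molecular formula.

C18H31ClO5

Walk through each heavy atom and fill implicit hydrogens from standard valence (C 4, N 3, O 2, S 2, halogen 1):
  atom 1: C, bond orders sum to 1 (valence 4) → 3 H
  atom 2: O, bond orders sum to 2 (valence 2) → 0 H
  atom 3: C, bond orders sum to 3 (valence 4) → 1 H
  atom 4: C, bond orders sum to 2 (valence 4) → 2 H
  atom 5: C, bond orders sum to 2 (valence 4) → 2 H
  atom 6: C, bond orders sum to 2 (valence 4) → 2 H
  atom 7: C, bond orders sum to 3 (valence 4) → 1 H
  atom 8: C, bond orders sum to 1 (valence 4) → 3 H
  atom 9: O, bond orders sum to 1 (valence 2) → 1 H
  atom 10: C, bond orders sum to 3 (valence 4) → 1 H
  atom 11: C, bond orders sum to 4 (valence 4) → 0 H
  atom 12: C, bond orders sum to 1 (valence 4) → 3 H
  atom 13: O, bond orders sum to 2 (valence 2) → 0 H
  atom 14: C, bond orders sum to 3 (valence 4) → 1 H
  atom 15: C, bond orders sum to 4 (valence 4) → 0 H
  atom 16: C, bond orders sum to 2 (valence 4) → 2 H
  atom 17: C, bond orders sum to 1 (valence 4) → 3 H
  atom 18: C, bond orders sum to 3 (valence 4) → 1 H
  atom 19: Cl (halogen, monovalent) → 0 H
  atom 20: C, bond orders sum to 2 (valence 4) → 2 H
  atom 21: C, bond orders sum to 4 (valence 4) → 0 H
  atom 22: O, bond orders sum to 2 (valence 2) → 0 H
  atom 23: O, bond orders sum to 2 (valence 2) → 0 H
  atom 24: C, bond orders sum to 1 (valence 4) → 3 H
Totals → C:18, H:31, Cl:1, O:5.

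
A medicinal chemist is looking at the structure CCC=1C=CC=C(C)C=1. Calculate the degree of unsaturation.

4

Molecular formula: C9H12.
DoU = (2C + 2 + N − H − X) / 2, where X is the halogen count and O/S are ignored.
    = (2·9 + 2 + 0 − 12 − 0) / 2 = 8 / 2 = 4.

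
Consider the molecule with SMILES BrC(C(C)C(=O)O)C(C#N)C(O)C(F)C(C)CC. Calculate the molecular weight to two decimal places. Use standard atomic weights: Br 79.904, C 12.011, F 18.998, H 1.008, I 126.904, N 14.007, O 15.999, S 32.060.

324.19 g/mol

First, the molecular formula is C12H19BrFNO3 (counting implicit H from valence).
  Br: 1 × 79.904 = 79.904
  C: 12 × 12.011 = 144.132
  F: 1 × 18.998 = 18.998
  H: 19 × 1.008 = 19.152
  N: 1 × 14.007 = 14.007
  O: 3 × 15.999 = 47.997
Sum: 1×79.904 + 12×12.011 + 1×18.998 + 19×1.008 + 1×14.007 + 3×15.999 = 324.190 → 324.19 g/mol.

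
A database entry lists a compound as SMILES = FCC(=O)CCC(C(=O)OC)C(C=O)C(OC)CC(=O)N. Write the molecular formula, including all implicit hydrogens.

Walk through each heavy atom and fill implicit hydrogens from standard valence (C 4, N 3, O 2, S 2, halogen 1):
  atom 1: F (halogen, monovalent) → 0 H
  atom 2: C, bond orders sum to 2 (valence 4) → 2 H
  atom 3: C, bond orders sum to 4 (valence 4) → 0 H
  atom 4: O, bond orders sum to 2 (valence 2) → 0 H
  atom 5: C, bond orders sum to 2 (valence 4) → 2 H
  atom 6: C, bond orders sum to 2 (valence 4) → 2 H
  atom 7: C, bond orders sum to 3 (valence 4) → 1 H
  atom 8: C, bond orders sum to 4 (valence 4) → 0 H
  atom 9: O, bond orders sum to 2 (valence 2) → 0 H
  atom 10: O, bond orders sum to 2 (valence 2) → 0 H
  atom 11: C, bond orders sum to 1 (valence 4) → 3 H
  atom 12: C, bond orders sum to 3 (valence 4) → 1 H
  atom 13: C, bond orders sum to 3 (valence 4) → 1 H
  atom 14: O, bond orders sum to 2 (valence 2) → 0 H
  atom 15: C, bond orders sum to 3 (valence 4) → 1 H
  atom 16: O, bond orders sum to 2 (valence 2) → 0 H
  atom 17: C, bond orders sum to 1 (valence 4) → 3 H
  atom 18: C, bond orders sum to 2 (valence 4) → 2 H
  atom 19: C, bond orders sum to 4 (valence 4) → 0 H
  atom 20: O, bond orders sum to 2 (valence 2) → 0 H
  atom 21: N, bond orders sum to 1 (valence 3) → 2 H
Totals → C:13, H:20, F:1, N:1, O:6.
In Hill order: C13H20FNO6.

C13H20FNO6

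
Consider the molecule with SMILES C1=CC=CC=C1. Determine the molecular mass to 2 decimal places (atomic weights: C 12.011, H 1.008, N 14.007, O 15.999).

First, the molecular formula is C6H6 (counting implicit H from valence).
  C: 6 × 12.011 = 72.066
  H: 6 × 1.008 = 6.048
Sum: 6×12.011 + 6×1.008 = 78.114 → 78.11 g/mol.

78.11 g/mol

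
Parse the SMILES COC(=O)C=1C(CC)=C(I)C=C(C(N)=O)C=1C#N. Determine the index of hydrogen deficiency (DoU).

8

Degree of unsaturation = (number of rings) + (number of π bonds).
Ring closures in the SMILES: 1.
π bonds: 5 double bonds (each 1 DoU), 1 triple bond (each 2 DoU) → 7 DoU from unsaturation.
Total DoU = 1 + 7 = 8.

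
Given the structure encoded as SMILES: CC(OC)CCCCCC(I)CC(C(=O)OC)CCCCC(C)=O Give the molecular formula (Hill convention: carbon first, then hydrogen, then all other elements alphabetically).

C19H35IO4

Walk through each heavy atom and fill implicit hydrogens from standard valence (C 4, N 3, O 2, S 2, halogen 1):
  atom 1: C, bond orders sum to 1 (valence 4) → 3 H
  atom 2: C, bond orders sum to 3 (valence 4) → 1 H
  atom 3: O, bond orders sum to 2 (valence 2) → 0 H
  atom 4: C, bond orders sum to 1 (valence 4) → 3 H
  atom 5: C, bond orders sum to 2 (valence 4) → 2 H
  atom 6: C, bond orders sum to 2 (valence 4) → 2 H
  atom 7: C, bond orders sum to 2 (valence 4) → 2 H
  atom 8: C, bond orders sum to 2 (valence 4) → 2 H
  atom 9: C, bond orders sum to 2 (valence 4) → 2 H
  atom 10: C, bond orders sum to 3 (valence 4) → 1 H
  atom 11: I (halogen, monovalent) → 0 H
  atom 12: C, bond orders sum to 2 (valence 4) → 2 H
  atom 13: C, bond orders sum to 3 (valence 4) → 1 H
  atom 14: C, bond orders sum to 4 (valence 4) → 0 H
  atom 15: O, bond orders sum to 2 (valence 2) → 0 H
  atom 16: O, bond orders sum to 2 (valence 2) → 0 H
  atom 17: C, bond orders sum to 1 (valence 4) → 3 H
  atom 18: C, bond orders sum to 2 (valence 4) → 2 H
  atom 19: C, bond orders sum to 2 (valence 4) → 2 H
  atom 20: C, bond orders sum to 2 (valence 4) → 2 H
  atom 21: C, bond orders sum to 2 (valence 4) → 2 H
  atom 22: C, bond orders sum to 4 (valence 4) → 0 H
  atom 23: C, bond orders sum to 1 (valence 4) → 3 H
  atom 24: O, bond orders sum to 2 (valence 2) → 0 H
Totals → C:19, H:35, I:1, O:4.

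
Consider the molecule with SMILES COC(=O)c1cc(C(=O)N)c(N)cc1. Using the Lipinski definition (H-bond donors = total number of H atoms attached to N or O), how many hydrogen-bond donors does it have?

Donors: find every N or O and count the H atoms it carries.
  atom 2 (O): bond orders sum to 2 → 0 H
  atom 4 (O): bond orders sum to 2 → 0 H
  atom 9 (O): bond orders sum to 2 → 0 H
  atom 10 (N): bond orders sum to 1 → 2 H
  atom 12 (N): bond orders sum to 1 → 2 H
Lipinski HBD = 4.

4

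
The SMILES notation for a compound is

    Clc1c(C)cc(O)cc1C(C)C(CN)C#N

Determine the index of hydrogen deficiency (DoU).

Molecular formula: C12H15ClN2O.
DoU = (2C + 2 + N − H − X) / 2, where X is the halogen count and O/S are ignored.
    = (2·12 + 2 + 2 − 15 − 1) / 2 = 12 / 2 = 6.

6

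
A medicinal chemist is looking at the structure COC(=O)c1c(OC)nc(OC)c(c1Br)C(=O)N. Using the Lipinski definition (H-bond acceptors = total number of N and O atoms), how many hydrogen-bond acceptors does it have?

7

N atoms: 2; O atoms: 5.
Lipinski HBA = 2 + 5 = 7.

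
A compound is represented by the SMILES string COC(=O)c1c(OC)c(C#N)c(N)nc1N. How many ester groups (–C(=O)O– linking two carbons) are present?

1

The ester motif appears at heavy-atom position 3 in the SMILES.
Other groups present: 1 ether, 1 nitrile, 2 primary amine.
Ester count: 1.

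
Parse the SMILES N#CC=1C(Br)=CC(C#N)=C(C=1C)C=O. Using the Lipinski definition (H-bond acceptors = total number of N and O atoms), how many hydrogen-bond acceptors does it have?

N atoms: 2; O atoms: 1.
Lipinski HBA = 2 + 1 = 3.

3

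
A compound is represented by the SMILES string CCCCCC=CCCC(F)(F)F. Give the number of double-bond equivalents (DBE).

Degree of unsaturation = (number of rings) + (number of π bonds).
Ring closures in the SMILES: 0.
π bonds: 1 double bond (each 1 DoU) → 1 DoU from unsaturation.
Total DoU = 0 + 1 = 1.

1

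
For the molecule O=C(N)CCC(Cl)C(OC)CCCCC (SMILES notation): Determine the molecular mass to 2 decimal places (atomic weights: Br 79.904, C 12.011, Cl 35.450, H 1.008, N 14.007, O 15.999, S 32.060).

235.75 g/mol

First, the molecular formula is C11H22ClNO2 (counting implicit H from valence).
  C: 11 × 12.011 = 132.121
  Cl: 1 × 35.450 = 35.450
  H: 22 × 1.008 = 22.176
  N: 1 × 14.007 = 14.007
  O: 2 × 15.999 = 31.998
Sum: 11×12.011 + 1×35.450 + 22×1.008 + 1×14.007 + 2×15.999 = 235.752 → 235.75 g/mol.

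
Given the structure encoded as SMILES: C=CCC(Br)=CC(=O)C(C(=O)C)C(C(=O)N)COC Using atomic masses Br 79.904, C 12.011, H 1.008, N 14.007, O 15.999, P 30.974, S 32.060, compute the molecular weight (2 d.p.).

332.19 g/mol

First, the molecular formula is C13H18BrNO4 (counting implicit H from valence).
  Br: 1 × 79.904 = 79.904
  C: 13 × 12.011 = 156.143
  H: 18 × 1.008 = 18.144
  N: 1 × 14.007 = 14.007
  O: 4 × 15.999 = 63.996
Sum: 1×79.904 + 13×12.011 + 18×1.008 + 1×14.007 + 4×15.999 = 332.194 → 332.19 g/mol.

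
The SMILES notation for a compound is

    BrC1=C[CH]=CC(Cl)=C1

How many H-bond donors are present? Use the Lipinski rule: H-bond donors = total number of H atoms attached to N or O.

0

Donors: find every N or O and count the H atoms it carries.
  (no N or O atoms present)
Lipinski HBD = 0.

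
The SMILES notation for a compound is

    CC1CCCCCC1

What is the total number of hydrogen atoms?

Walk through each heavy atom and fill implicit hydrogens from standard valence (C 4, N 3, O 2, S 2, halogen 1):
  atom 1: C, bond orders sum to 1 (valence 4) → 3 H
  atom 2: C, bond orders sum to 3 (valence 4) → 1 H
  atom 3: C, bond orders sum to 2 (valence 4) → 2 H
  atom 4: C, bond orders sum to 2 (valence 4) → 2 H
  atom 5: C, bond orders sum to 2 (valence 4) → 2 H
  atom 6: C, bond orders sum to 2 (valence 4) → 2 H
  atom 7: C, bond orders sum to 2 (valence 4) → 2 H
  atom 8: C, bond orders sum to 2 (valence 4) → 2 H
Total hydrogens: 16.

16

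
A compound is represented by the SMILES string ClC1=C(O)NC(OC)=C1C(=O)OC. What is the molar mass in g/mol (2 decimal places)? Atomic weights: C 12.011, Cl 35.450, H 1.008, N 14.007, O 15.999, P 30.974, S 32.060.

205.59 g/mol

First, the molecular formula is C7H8ClNO4 (counting implicit H from valence).
  C: 7 × 12.011 = 84.077
  Cl: 1 × 35.450 = 35.450
  H: 8 × 1.008 = 8.064
  N: 1 × 14.007 = 14.007
  O: 4 × 15.999 = 63.996
Sum: 7×12.011 + 1×35.450 + 8×1.008 + 1×14.007 + 4×15.999 = 205.594 → 205.59 g/mol.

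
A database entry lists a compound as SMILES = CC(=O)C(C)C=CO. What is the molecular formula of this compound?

C6H10O2

Walk through each heavy atom and fill implicit hydrogens from standard valence (C 4, N 3, O 2, S 2, halogen 1):
  atom 1: C, bond orders sum to 1 (valence 4) → 3 H
  atom 2: C, bond orders sum to 4 (valence 4) → 0 H
  atom 3: O, bond orders sum to 2 (valence 2) → 0 H
  atom 4: C, bond orders sum to 3 (valence 4) → 1 H
  atom 5: C, bond orders sum to 1 (valence 4) → 3 H
  atom 6: C, bond orders sum to 3 (valence 4) → 1 H
  atom 7: C, bond orders sum to 3 (valence 4) → 1 H
  atom 8: O, bond orders sum to 1 (valence 2) → 1 H
Totals → C:6, H:10, O:2.
In Hill order: C6H10O2.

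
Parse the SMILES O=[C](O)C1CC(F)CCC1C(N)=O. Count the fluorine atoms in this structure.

Scan the SMILES for F atoms (remember two-letter symbols like Cl and Br are single atoms).
Fluorine count: 1.

1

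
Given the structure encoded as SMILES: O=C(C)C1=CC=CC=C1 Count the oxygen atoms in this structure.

1

Scan the SMILES for O atoms (remember two-letter symbols like Cl and Br are single atoms).
Oxygen count: 1.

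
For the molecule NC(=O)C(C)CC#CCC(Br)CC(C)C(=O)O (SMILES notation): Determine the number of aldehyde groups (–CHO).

Scan the SMILES for the aldehyde motif — none present.
Groups that are present: 1 alkyne, 1 amide, 1 carboxylic acid.

0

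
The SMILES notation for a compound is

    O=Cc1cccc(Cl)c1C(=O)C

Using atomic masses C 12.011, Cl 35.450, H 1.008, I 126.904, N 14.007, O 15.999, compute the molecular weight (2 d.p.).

First, the molecular formula is C9H7ClO2 (counting implicit H from valence).
  C: 9 × 12.011 = 108.099
  Cl: 1 × 35.450 = 35.450
  H: 7 × 1.008 = 7.056
  O: 2 × 15.999 = 31.998
Sum: 9×12.011 + 1×35.450 + 7×1.008 + 2×15.999 = 182.603 → 182.60 g/mol.

182.60 g/mol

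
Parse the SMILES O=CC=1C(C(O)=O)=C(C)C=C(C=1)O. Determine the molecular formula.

C9H8O4

Walk through each heavy atom and fill implicit hydrogens from standard valence (C 4, N 3, O 2, S 2, halogen 1):
  atom 1: O, bond orders sum to 2 (valence 2) → 0 H
  atom 2: C, bond orders sum to 3 (valence 4) → 1 H
  atom 3: C, bond orders sum to 4 (valence 4) → 0 H
  atom 4: C, bond orders sum to 4 (valence 4) → 0 H
  atom 5: C, bond orders sum to 4 (valence 4) → 0 H
  atom 6: O, bond orders sum to 1 (valence 2) → 1 H
  atom 7: O, bond orders sum to 2 (valence 2) → 0 H
  atom 8: C, bond orders sum to 4 (valence 4) → 0 H
  atom 9: C, bond orders sum to 1 (valence 4) → 3 H
  atom 10: C, bond orders sum to 3 (valence 4) → 1 H
  atom 11: C, bond orders sum to 4 (valence 4) → 0 H
  atom 12: C, bond orders sum to 3 (valence 4) → 1 H
  atom 13: O, bond orders sum to 1 (valence 2) → 1 H
Totals → C:9, H:8, O:4.
In Hill order: C9H8O4.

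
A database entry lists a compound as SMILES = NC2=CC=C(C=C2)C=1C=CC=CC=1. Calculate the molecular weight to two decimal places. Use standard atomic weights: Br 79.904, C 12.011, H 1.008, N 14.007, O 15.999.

169.23 g/mol

First, the molecular formula is C12H11N (counting implicit H from valence).
  C: 12 × 12.011 = 144.132
  H: 11 × 1.008 = 11.088
  N: 1 × 14.007 = 14.007
Sum: 12×12.011 + 11×1.008 + 1×14.007 = 169.227 → 169.23 g/mol.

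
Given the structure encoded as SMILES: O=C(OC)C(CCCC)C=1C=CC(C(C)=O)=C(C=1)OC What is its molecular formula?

Walk through each heavy atom and fill implicit hydrogens from standard valence (C 4, N 3, O 2, S 2, halogen 1):
  atom 1: O, bond orders sum to 2 (valence 2) → 0 H
  atom 2: C, bond orders sum to 4 (valence 4) → 0 H
  atom 3: O, bond orders sum to 2 (valence 2) → 0 H
  atom 4: C, bond orders sum to 1 (valence 4) → 3 H
  atom 5: C, bond orders sum to 3 (valence 4) → 1 H
  atom 6: C, bond orders sum to 2 (valence 4) → 2 H
  atom 7: C, bond orders sum to 2 (valence 4) → 2 H
  atom 8: C, bond orders sum to 2 (valence 4) → 2 H
  atom 9: C, bond orders sum to 1 (valence 4) → 3 H
  atom 10: C, bond orders sum to 4 (valence 4) → 0 H
  atom 11: C, bond orders sum to 3 (valence 4) → 1 H
  atom 12: C, bond orders sum to 3 (valence 4) → 1 H
  atom 13: C, bond orders sum to 4 (valence 4) → 0 H
  atom 14: C, bond orders sum to 4 (valence 4) → 0 H
  atom 15: C, bond orders sum to 1 (valence 4) → 3 H
  atom 16: O, bond orders sum to 2 (valence 2) → 0 H
  atom 17: C, bond orders sum to 4 (valence 4) → 0 H
  atom 18: C, bond orders sum to 3 (valence 4) → 1 H
  atom 19: O, bond orders sum to 2 (valence 2) → 0 H
  atom 20: C, bond orders sum to 1 (valence 4) → 3 H
Totals → C:16, H:22, O:4.
In Hill order: C16H22O4.

C16H22O4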